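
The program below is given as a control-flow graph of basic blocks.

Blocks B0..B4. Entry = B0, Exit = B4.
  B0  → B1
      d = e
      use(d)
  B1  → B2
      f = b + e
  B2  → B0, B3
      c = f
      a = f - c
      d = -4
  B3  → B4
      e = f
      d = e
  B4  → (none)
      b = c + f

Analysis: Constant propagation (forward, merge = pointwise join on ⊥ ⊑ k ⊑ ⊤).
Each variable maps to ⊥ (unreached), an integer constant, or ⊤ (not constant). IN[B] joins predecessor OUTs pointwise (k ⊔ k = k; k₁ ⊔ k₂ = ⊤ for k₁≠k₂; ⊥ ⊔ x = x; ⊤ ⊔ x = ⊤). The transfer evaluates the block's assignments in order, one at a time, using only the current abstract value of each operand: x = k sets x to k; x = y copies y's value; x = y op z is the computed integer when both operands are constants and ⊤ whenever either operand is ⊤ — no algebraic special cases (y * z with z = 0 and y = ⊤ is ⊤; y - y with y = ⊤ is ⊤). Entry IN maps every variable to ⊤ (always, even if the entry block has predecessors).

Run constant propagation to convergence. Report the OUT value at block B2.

Answer: {a: ⊤, b: ⊤, c: ⊤, d: -4, e: ⊤, f: ⊤}

Trace:
Per-block solution:
  B0: | IN=(all ⊤) | OUT=(all ⊤)
  B1: | IN=(all ⊤) | OUT=(all ⊤)
  B2: | IN=(all ⊤) | OUT={d:-4; rest ⊤}
  B3: | IN={d:-4; rest ⊤} | OUT=(all ⊤)
  B4: | IN=(all ⊤) | OUT=(all ⊤)

Merge at B2: IN[B2] = OUT[B1] = {a: ⊤, b: ⊤, c: ⊤, d: ⊤, e: ⊤, f: ⊤}
Applying B2's transfer function to that IN value gives OUT[B2] (row B2 above).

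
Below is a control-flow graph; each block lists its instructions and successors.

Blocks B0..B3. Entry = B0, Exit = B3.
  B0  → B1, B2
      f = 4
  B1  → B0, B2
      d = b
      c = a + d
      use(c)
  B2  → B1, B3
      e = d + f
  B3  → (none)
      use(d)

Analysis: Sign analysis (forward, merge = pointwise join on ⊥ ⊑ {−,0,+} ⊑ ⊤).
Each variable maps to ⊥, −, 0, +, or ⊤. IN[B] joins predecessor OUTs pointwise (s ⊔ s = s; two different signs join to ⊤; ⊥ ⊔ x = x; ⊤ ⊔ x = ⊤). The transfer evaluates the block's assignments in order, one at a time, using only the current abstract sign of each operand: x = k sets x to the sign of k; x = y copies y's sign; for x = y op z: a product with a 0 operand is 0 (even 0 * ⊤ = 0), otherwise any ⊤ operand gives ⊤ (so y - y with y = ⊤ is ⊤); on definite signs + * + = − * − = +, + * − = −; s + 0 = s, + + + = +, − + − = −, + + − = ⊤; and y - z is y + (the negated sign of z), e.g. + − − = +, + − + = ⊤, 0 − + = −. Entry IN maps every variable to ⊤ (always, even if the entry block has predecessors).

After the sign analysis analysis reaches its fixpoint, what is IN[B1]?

Converged values:
  B0: | IN=(all ⊤) | OUT={f:+; rest ⊤}
  B1: | IN={f:+; rest ⊤} | OUT={f:+; rest ⊤}
  B2: | IN={f:+; rest ⊤} | OUT={f:+; rest ⊤}
  B3: | IN={f:+; rest ⊤} | OUT={f:+; rest ⊤}

Merge at B1: IN[B1] = OUT[B0] ⊔ OUT[B2] = {a: ⊤, b: ⊤, c: ⊤, d: ⊤, e: ⊤, f: +}

Answer: {a: ⊤, b: ⊤, c: ⊤, d: ⊤, e: ⊤, f: +}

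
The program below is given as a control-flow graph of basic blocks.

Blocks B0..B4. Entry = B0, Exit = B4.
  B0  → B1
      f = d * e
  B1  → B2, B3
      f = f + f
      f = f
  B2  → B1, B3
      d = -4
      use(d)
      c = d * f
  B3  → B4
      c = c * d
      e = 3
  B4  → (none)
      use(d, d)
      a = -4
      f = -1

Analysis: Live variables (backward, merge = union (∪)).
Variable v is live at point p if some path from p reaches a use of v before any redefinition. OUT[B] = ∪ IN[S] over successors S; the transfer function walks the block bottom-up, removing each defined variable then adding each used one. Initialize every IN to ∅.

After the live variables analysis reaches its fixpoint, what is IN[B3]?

Converged values:
  B0:   IN={c, d, e}   OUT={c, d, f}
  B1:   IN={c, d, f}   OUT={c, d, f}
  B2:   IN={f}   OUT={c, d, f}
  B3:   IN={c, d}   OUT={d}
  B4:   IN={d}   OUT={}

Merge at B3: OUT[B3] = IN[B4] = {d}
Applying B3's transfer function to that OUT value gives IN[B3] (row B3 above).

Answer: {c, d}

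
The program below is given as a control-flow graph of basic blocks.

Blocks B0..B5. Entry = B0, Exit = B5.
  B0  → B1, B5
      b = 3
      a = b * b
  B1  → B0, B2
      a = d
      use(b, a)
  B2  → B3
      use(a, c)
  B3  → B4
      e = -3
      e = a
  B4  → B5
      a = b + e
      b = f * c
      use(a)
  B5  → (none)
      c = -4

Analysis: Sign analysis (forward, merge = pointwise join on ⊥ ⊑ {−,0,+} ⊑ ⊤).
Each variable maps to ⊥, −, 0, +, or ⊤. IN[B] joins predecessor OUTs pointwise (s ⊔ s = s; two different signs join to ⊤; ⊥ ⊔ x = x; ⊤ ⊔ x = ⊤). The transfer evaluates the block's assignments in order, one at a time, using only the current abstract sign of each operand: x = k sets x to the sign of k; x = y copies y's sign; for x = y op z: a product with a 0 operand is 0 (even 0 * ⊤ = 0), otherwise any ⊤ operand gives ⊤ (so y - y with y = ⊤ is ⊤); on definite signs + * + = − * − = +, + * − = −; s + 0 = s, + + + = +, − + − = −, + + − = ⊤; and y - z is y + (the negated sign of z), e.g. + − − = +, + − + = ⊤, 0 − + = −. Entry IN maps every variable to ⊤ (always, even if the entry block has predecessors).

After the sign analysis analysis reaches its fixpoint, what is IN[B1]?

Per-block solution:
  B0:   IN=(all ⊤)   OUT={a:+, b:+; rest ⊤}
  B1:   IN={a:+, b:+; rest ⊤}   OUT={b:+; rest ⊤}
  B2:   IN={b:+; rest ⊤}   OUT={b:+; rest ⊤}
  B3:   IN={b:+; rest ⊤}   OUT={b:+; rest ⊤}
  B4:   IN={b:+; rest ⊤}   OUT=(all ⊤)
  B5:   IN=(all ⊤)   OUT={c:-; rest ⊤}

Merge at B1: IN[B1] = OUT[B0] = {a: +, b: +, c: ⊤, d: ⊤, e: ⊤, f: ⊤}

Answer: {a: +, b: +, c: ⊤, d: ⊤, e: ⊤, f: ⊤}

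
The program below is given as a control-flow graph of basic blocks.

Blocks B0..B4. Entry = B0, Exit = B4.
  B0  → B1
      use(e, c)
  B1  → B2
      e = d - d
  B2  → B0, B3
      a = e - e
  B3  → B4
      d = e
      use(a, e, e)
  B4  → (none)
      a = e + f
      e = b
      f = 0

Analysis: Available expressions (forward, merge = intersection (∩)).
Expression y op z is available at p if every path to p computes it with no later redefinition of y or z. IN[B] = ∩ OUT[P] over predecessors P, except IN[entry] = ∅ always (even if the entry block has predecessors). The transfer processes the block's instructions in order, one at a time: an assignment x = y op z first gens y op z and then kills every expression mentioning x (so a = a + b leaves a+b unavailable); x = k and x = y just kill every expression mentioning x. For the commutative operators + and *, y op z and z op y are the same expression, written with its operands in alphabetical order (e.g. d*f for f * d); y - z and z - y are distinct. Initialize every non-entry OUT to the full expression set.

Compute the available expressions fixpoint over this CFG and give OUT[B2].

Fixpoint table:
  B0: | IN={} | OUT={}
  B1: | IN={} | OUT={d-d}
  B2: | IN={d-d} | OUT={d-d, e-e}
  B3: | IN={d-d, e-e} | OUT={e-e}
  B4: | IN={e-e} | OUT={}

Merge at B2: IN[B2] = OUT[B1] = {d-d}
Applying B2's transfer function to that IN value gives OUT[B2] (row B2 above).

Answer: {d-d, e-e}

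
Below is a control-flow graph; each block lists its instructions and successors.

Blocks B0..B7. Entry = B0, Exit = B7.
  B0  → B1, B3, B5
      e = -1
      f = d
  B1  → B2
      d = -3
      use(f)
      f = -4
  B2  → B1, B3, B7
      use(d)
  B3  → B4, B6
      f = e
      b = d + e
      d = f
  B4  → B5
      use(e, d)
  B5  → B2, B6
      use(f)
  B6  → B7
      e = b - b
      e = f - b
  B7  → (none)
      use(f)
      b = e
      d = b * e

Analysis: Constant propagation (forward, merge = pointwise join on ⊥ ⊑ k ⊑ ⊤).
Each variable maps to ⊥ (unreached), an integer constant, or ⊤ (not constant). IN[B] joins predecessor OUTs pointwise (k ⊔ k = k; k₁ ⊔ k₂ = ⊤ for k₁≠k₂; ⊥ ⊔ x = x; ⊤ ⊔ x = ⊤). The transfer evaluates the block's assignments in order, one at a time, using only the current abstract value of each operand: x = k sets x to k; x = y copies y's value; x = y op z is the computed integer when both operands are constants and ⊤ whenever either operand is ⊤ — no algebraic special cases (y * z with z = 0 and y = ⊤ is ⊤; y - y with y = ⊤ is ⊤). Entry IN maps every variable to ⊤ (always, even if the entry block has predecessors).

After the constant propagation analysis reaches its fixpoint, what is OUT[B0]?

Per-block solution:
  B0: | IN=(all ⊤) | OUT={e:-1; rest ⊤}
  B1: | IN={e:-1; rest ⊤} | OUT={d:-3, e:-1, f:-4; rest ⊤}
  B2: | IN={e:-1; rest ⊤} | OUT={e:-1; rest ⊤}
  B3: | IN={e:-1; rest ⊤} | OUT={d:-1, e:-1, f:-1; rest ⊤}
  B4: | IN={d:-1, e:-1, f:-1; rest ⊤} | OUT={d:-1, e:-1, f:-1; rest ⊤}
  B5: | IN={e:-1; rest ⊤} | OUT={e:-1; rest ⊤}
  B6: | IN={e:-1; rest ⊤} | OUT=(all ⊤)
  B7: | IN=(all ⊤) | OUT=(all ⊤)

B0 is the boundary node: IN[B0] = {a: ⊤, b: ⊤, c: ⊤, d: ⊤, e: ⊤, f: ⊤}
Applying B0's transfer function to that IN value gives OUT[B0] (row B0 above).

Answer: {a: ⊤, b: ⊤, c: ⊤, d: ⊤, e: -1, f: ⊤}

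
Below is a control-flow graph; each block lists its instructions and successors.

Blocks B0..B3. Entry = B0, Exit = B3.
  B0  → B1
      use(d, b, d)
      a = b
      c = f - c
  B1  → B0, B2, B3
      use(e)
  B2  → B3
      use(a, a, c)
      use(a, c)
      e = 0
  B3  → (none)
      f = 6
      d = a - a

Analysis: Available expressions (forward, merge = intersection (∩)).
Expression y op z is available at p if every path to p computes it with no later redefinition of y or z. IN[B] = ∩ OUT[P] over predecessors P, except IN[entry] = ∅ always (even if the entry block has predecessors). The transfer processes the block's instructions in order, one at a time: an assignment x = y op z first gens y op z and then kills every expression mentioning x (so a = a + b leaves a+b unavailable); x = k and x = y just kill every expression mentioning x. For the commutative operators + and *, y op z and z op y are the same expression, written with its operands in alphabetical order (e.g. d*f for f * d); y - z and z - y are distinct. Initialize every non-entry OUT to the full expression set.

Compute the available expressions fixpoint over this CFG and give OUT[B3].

Converged values:
  B0: | IN={} | OUT={}
  B1: | IN={} | OUT={}
  B2: | IN={} | OUT={}
  B3: | IN={} | OUT={a-a}

Merge at B3: IN[B3] = OUT[B1] ∩ OUT[B2] = {}
Applying B3's transfer function to that IN value gives OUT[B3] (row B3 above).

Answer: {a-a}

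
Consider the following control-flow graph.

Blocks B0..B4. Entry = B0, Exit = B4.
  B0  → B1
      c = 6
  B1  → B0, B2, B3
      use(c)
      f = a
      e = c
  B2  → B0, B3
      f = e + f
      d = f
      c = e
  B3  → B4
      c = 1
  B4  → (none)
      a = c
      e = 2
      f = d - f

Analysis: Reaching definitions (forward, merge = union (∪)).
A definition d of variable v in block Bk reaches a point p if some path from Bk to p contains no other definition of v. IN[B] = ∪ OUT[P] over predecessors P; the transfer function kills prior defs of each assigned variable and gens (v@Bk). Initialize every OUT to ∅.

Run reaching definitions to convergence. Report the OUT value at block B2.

Answer: {c@B2, d@B2, e@B1, f@B2}

Trace:
Per-block solution:
  B0:  IN={c@B0, c@B2, d@B2, e@B1, f@B1, f@B2}  OUT={c@B0, d@B2, e@B1, f@B1, f@B2}
  B1:  IN={c@B0, d@B2, e@B1, f@B1, f@B2}  OUT={c@B0, d@B2, e@B1, f@B1}
  B2:  IN={c@B0, d@B2, e@B1, f@B1}  OUT={c@B2, d@B2, e@B1, f@B2}
  B3:  IN={c@B0, c@B2, d@B2, e@B1, f@B1, f@B2}  OUT={c@B3, d@B2, e@B1, f@B1, f@B2}
  B4:  IN={c@B3, d@B2, e@B1, f@B1, f@B2}  OUT={a@B4, c@B3, d@B2, e@B4, f@B4}

Merge at B2: IN[B2] = OUT[B1] = {c@B0, d@B2, e@B1, f@B1}
Applying B2's transfer function to that IN value gives OUT[B2] (row B2 above).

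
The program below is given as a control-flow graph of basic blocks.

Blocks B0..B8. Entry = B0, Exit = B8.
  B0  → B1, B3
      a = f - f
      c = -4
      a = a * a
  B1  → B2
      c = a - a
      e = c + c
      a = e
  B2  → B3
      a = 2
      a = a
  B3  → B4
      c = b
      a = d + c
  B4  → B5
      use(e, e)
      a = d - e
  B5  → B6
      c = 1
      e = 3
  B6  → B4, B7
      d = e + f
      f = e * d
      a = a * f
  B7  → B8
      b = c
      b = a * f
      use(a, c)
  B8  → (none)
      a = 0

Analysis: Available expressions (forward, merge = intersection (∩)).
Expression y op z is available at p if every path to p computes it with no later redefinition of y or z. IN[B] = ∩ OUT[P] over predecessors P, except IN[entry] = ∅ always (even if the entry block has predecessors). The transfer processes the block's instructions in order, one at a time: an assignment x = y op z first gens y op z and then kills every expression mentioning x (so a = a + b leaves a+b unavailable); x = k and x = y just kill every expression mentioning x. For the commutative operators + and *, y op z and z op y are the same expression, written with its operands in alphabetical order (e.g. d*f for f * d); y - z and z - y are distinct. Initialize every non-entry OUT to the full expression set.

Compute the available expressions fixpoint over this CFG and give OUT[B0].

Answer: {f-f}

Trace:
Converged values:
  B0: | IN={} | OUT={f-f}
  B1: | IN={f-f} | OUT={c+c, f-f}
  B2: | IN={c+c, f-f} | OUT={c+c, f-f}
  B3: | IN={f-f} | OUT={c+d, f-f}
  B4: | IN={} | OUT={d-e}
  B5: | IN={d-e} | OUT={}
  B6: | IN={} | OUT={d*e}
  B7: | IN={d*e} | OUT={a*f, d*e}
  B8: | IN={a*f, d*e} | OUT={d*e}

B0 is the boundary node: IN[B0] = {}
Applying B0's transfer function to that IN value gives OUT[B0] (row B0 above).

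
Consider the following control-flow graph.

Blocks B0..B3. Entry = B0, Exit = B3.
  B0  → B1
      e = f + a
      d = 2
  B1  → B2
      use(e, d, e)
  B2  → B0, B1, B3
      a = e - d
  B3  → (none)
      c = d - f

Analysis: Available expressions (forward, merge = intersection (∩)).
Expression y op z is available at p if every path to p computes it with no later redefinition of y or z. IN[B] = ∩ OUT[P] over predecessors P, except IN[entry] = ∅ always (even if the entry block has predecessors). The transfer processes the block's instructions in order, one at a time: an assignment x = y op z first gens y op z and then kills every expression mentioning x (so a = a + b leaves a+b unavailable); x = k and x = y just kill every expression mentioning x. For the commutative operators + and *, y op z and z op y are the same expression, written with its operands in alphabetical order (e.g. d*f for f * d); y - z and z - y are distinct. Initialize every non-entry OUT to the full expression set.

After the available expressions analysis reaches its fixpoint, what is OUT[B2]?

Answer: {e-d}

Trace:
Converged values:
  B0: | IN={} | OUT={a+f}
  B1: | IN={} | OUT={}
  B2: | IN={} | OUT={e-d}
  B3: | IN={e-d} | OUT={d-f, e-d}

Merge at B2: IN[B2] = OUT[B1] = {}
Applying B2's transfer function to that IN value gives OUT[B2] (row B2 above).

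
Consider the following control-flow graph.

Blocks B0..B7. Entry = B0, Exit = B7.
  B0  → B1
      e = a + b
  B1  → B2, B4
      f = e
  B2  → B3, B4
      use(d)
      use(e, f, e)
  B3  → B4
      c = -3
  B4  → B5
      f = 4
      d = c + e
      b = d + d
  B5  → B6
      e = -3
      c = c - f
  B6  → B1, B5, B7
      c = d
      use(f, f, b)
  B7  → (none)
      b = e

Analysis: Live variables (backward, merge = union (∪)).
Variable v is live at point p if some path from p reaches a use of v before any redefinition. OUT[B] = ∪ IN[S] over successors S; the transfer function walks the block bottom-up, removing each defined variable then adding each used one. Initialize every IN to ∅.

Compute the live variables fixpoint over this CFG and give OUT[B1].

Converged values:
  B0:   IN={a, b, c, d}   OUT={c, d, e}
  B1:   IN={c, d, e}   OUT={c, d, e, f}
  B2:   IN={c, d, e, f}   OUT={c, e}
  B3:   IN={e}   OUT={c, e}
  B4:   IN={c, e}   OUT={b, c, d, f}
  B5:   IN={b, c, d, f}   OUT={b, d, e, f}
  B6:   IN={b, d, e, f}   OUT={b, c, d, e, f}
  B7:   IN={e}   OUT={}

Merge at B1: OUT[B1] = IN[B2] ⊔ IN[B4] = {c, d, e, f}

Answer: {c, d, e, f}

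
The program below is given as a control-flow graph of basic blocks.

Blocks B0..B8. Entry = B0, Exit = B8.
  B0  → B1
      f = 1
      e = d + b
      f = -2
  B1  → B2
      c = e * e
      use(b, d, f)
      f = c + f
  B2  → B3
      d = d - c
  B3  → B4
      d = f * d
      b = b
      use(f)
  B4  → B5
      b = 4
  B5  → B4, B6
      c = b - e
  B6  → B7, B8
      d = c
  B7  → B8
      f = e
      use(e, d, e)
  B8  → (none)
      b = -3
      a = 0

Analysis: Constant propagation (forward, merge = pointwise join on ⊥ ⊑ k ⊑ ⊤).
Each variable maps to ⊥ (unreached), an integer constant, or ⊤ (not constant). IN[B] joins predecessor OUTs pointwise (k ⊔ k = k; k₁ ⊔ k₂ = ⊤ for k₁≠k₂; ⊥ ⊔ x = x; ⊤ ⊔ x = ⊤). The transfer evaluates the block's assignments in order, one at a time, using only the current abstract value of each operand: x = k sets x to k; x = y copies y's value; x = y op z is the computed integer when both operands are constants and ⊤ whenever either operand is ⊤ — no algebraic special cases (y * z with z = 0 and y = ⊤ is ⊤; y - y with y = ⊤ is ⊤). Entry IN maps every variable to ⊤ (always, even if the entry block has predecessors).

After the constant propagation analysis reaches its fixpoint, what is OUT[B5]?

Fixpoint table:
  B0:  IN=(all ⊤)  OUT={f:-2; rest ⊤}
  B1:  IN={f:-2; rest ⊤}  OUT=(all ⊤)
  B2:  IN=(all ⊤)  OUT=(all ⊤)
  B3:  IN=(all ⊤)  OUT=(all ⊤)
  B4:  IN=(all ⊤)  OUT={b:4; rest ⊤}
  B5:  IN={b:4; rest ⊤}  OUT={b:4; rest ⊤}
  B6:  IN={b:4; rest ⊤}  OUT={b:4; rest ⊤}
  B7:  IN={b:4; rest ⊤}  OUT={b:4; rest ⊤}
  B8:  IN={b:4; rest ⊤}  OUT={a:0, b:-3; rest ⊤}

Merge at B5: IN[B5] = OUT[B4] = {a: ⊤, b: 4, c: ⊤, d: ⊤, e: ⊤, f: ⊤}
Applying B5's transfer function to that IN value gives OUT[B5] (row B5 above).

Answer: {a: ⊤, b: 4, c: ⊤, d: ⊤, e: ⊤, f: ⊤}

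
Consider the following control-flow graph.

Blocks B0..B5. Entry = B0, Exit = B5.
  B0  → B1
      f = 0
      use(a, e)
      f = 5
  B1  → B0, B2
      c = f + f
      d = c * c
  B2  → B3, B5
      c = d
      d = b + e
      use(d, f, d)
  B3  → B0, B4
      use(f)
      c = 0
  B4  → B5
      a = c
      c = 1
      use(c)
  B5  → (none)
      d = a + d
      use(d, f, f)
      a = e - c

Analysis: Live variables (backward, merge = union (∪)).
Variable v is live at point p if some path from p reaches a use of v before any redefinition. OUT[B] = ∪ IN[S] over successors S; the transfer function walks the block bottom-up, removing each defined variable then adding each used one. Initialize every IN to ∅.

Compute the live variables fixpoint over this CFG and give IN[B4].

Per-block solution:
  B0:  IN={a, b, e}  OUT={a, b, e, f}
  B1:  IN={a, b, e, f}  OUT={a, b, d, e, f}
  B2:  IN={a, b, d, e, f}  OUT={a, b, c, d, e, f}
  B3:  IN={a, b, d, e, f}  OUT={a, b, c, d, e, f}
  B4:  IN={c, d, e, f}  OUT={a, c, d, e, f}
  B5:  IN={a, c, d, e, f}  OUT={}

Merge at B4: OUT[B4] = IN[B5] = {a, c, d, e, f}
Applying B4's transfer function to that OUT value gives IN[B4] (row B4 above).

Answer: {c, d, e, f}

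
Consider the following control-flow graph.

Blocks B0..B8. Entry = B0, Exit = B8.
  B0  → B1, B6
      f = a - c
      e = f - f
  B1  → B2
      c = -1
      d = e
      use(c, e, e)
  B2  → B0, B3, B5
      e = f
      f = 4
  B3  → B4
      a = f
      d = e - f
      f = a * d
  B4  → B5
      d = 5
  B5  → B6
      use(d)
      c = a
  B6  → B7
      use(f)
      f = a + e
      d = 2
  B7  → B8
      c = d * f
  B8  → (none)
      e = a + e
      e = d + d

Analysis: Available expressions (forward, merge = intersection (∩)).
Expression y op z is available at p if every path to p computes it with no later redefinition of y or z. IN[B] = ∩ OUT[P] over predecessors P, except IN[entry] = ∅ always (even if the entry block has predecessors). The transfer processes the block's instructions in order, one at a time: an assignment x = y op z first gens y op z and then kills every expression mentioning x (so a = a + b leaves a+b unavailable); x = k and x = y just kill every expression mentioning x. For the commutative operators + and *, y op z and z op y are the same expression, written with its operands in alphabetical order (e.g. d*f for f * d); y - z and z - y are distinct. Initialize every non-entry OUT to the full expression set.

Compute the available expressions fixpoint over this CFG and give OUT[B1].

Converged values:
  B0: | IN={} | OUT={a-c, f-f}
  B1: | IN={a-c, f-f} | OUT={f-f}
  B2: | IN={f-f} | OUT={}
  B3: | IN={} | OUT={a*d}
  B4: | IN={a*d} | OUT={}
  B5: | IN={} | OUT={}
  B6: | IN={} | OUT={a+e}
  B7: | IN={a+e} | OUT={a+e, d*f}
  B8: | IN={a+e, d*f} | OUT={d*f, d+d}

Merge at B1: IN[B1] = OUT[B0] = {a-c, f-f}
Applying B1's transfer function to that IN value gives OUT[B1] (row B1 above).

Answer: {f-f}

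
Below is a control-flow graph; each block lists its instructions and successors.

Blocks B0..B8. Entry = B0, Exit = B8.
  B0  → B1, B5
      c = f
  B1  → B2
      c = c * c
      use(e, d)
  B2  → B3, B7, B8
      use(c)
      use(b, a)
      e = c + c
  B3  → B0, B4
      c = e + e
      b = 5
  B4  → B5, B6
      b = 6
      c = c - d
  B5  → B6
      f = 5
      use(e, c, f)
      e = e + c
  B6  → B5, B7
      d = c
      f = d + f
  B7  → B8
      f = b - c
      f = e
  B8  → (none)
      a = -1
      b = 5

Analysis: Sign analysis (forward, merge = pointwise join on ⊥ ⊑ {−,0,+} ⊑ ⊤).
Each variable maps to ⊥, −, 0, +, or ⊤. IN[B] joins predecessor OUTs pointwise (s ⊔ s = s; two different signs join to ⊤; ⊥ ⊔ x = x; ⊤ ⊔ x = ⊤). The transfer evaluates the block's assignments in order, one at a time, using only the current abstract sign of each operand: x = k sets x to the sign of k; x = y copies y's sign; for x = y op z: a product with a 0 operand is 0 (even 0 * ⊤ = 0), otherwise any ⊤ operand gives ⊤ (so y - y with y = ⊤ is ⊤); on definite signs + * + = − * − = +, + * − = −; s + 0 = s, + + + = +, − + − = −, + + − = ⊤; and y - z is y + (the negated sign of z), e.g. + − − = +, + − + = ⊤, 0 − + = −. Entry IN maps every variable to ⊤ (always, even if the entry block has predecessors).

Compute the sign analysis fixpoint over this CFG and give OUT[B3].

Converged values:
  B0: | IN=(all ⊤) | OUT=(all ⊤)
  B1: | IN=(all ⊤) | OUT=(all ⊤)
  B2: | IN=(all ⊤) | OUT=(all ⊤)
  B3: | IN=(all ⊤) | OUT={b:+; rest ⊤}
  B4: | IN={b:+; rest ⊤} | OUT={b:+; rest ⊤}
  B5: | IN=(all ⊤) | OUT={f:+; rest ⊤}
  B6: | IN=(all ⊤) | OUT=(all ⊤)
  B7: | IN=(all ⊤) | OUT=(all ⊤)
  B8: | IN=(all ⊤) | OUT={a:-, b:+; rest ⊤}

Merge at B3: IN[B3] = OUT[B2] = {a: ⊤, b: ⊤, c: ⊤, d: ⊤, e: ⊤, f: ⊤}
Applying B3's transfer function to that IN value gives OUT[B3] (row B3 above).

Answer: {a: ⊤, b: +, c: ⊤, d: ⊤, e: ⊤, f: ⊤}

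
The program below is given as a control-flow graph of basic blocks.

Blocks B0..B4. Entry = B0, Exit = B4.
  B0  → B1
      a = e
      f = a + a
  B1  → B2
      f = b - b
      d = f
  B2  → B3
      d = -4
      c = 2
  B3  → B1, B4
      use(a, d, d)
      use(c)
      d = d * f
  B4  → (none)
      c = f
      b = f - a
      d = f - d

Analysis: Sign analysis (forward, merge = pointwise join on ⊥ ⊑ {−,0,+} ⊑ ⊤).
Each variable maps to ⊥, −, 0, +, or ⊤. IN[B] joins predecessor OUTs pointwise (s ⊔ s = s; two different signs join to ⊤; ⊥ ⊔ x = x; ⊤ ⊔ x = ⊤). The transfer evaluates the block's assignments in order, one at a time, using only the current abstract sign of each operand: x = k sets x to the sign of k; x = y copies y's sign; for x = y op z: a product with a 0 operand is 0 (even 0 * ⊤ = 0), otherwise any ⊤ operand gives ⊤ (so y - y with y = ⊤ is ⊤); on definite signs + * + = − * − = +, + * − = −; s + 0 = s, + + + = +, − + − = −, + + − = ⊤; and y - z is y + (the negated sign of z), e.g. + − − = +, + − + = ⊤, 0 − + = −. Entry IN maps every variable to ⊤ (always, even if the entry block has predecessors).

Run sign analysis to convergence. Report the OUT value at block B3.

Answer: {a: ⊤, b: ⊤, c: +, d: ⊤, e: ⊤, f: ⊤}

Working:
Converged values:
  B0:  IN=(all ⊤)  OUT=(all ⊤)
  B1:  IN=(all ⊤)  OUT=(all ⊤)
  B2:  IN=(all ⊤)  OUT={c:+, d:-; rest ⊤}
  B3:  IN={c:+, d:-; rest ⊤}  OUT={c:+; rest ⊤}
  B4:  IN={c:+; rest ⊤}  OUT=(all ⊤)

Merge at B3: IN[B3] = OUT[B2] = {a: ⊤, b: ⊤, c: +, d: -, e: ⊤, f: ⊤}
Applying B3's transfer function to that IN value gives OUT[B3] (row B3 above).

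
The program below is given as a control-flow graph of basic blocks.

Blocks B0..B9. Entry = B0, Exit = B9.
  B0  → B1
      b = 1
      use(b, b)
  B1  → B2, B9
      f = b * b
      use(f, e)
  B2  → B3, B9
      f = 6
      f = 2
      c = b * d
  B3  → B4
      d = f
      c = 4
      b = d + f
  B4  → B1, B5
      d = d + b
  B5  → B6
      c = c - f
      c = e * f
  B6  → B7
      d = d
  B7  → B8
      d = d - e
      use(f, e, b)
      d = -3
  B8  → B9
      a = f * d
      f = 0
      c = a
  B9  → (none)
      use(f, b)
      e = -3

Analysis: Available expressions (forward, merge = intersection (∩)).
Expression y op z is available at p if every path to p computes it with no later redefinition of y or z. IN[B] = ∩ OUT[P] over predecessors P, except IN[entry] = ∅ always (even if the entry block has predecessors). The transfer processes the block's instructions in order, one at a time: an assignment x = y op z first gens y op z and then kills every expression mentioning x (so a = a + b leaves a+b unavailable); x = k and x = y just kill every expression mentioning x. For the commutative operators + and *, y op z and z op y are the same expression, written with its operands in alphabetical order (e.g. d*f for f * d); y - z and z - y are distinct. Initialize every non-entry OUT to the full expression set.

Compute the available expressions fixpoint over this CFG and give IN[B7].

Answer: {e*f}

Derivation:
Converged values:
  B0:   IN={}   OUT={}
  B1:   IN={}   OUT={b*b}
  B2:   IN={b*b}   OUT={b*b, b*d}
  B3:   IN={b*b, b*d}   OUT={d+f}
  B4:   IN={d+f}   OUT={}
  B5:   IN={}   OUT={e*f}
  B6:   IN={e*f}   OUT={e*f}
  B7:   IN={e*f}   OUT={e*f}
  B8:   IN={e*f}   OUT={}
  B9:   IN={}   OUT={}

Merge at B7: IN[B7] = OUT[B6] = {e*f}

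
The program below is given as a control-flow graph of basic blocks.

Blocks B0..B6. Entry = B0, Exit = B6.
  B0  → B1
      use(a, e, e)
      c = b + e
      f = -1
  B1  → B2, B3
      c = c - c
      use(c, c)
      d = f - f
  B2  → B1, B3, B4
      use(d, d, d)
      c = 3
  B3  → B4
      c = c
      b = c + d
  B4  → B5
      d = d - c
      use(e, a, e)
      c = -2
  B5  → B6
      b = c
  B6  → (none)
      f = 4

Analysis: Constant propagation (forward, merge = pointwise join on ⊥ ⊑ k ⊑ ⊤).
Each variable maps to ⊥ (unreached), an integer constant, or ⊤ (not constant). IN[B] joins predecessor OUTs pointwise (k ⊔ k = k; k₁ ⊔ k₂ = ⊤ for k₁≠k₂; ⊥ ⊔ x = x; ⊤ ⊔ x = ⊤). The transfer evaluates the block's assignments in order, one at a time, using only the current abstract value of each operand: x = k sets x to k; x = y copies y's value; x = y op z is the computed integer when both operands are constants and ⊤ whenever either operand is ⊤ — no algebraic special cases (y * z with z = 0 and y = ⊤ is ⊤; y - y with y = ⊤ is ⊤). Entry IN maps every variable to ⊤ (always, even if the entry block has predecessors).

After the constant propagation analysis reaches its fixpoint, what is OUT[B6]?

Answer: {a: ⊤, b: -2, c: -2, d: ⊤, e: ⊤, f: 4}

Trace:
Converged values:
  B0: | IN=(all ⊤) | OUT={f:-1; rest ⊤}
  B1: | IN={f:-1; rest ⊤} | OUT={d:0, f:-1; rest ⊤}
  B2: | IN={d:0, f:-1; rest ⊤} | OUT={c:3, d:0, f:-1; rest ⊤}
  B3: | IN={d:0, f:-1; rest ⊤} | OUT={d:0, f:-1; rest ⊤}
  B4: | IN={d:0, f:-1; rest ⊤} | OUT={c:-2, f:-1; rest ⊤}
  B5: | IN={c:-2, f:-1; rest ⊤} | OUT={b:-2, c:-2, f:-1; rest ⊤}
  B6: | IN={b:-2, c:-2, f:-1; rest ⊤} | OUT={b:-2, c:-2, f:4; rest ⊤}

Merge at B6: IN[B6] = OUT[B5] = {a: ⊤, b: -2, c: -2, d: ⊤, e: ⊤, f: -1}
Applying B6's transfer function to that IN value gives OUT[B6] (row B6 above).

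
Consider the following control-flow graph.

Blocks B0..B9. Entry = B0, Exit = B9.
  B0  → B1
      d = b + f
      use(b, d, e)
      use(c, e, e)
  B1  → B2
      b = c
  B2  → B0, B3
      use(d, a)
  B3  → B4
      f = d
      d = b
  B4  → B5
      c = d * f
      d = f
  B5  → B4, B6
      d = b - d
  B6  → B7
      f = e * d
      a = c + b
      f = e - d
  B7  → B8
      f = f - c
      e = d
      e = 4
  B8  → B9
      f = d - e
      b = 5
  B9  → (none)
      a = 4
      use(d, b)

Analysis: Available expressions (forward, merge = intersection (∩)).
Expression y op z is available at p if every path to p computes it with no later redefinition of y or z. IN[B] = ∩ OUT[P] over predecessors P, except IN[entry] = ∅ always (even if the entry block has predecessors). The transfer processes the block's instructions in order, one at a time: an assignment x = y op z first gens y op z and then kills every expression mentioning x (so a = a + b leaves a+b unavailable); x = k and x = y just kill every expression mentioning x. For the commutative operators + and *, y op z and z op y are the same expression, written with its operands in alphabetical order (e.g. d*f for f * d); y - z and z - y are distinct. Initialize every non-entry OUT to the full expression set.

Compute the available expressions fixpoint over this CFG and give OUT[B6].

Answer: {b+c, d*e, e-d}

Derivation:
Per-block solution:
  B0:  IN={}  OUT={b+f}
  B1:  IN={b+f}  OUT={}
  B2:  IN={}  OUT={}
  B3:  IN={}  OUT={}
  B4:  IN={}  OUT={}
  B5:  IN={}  OUT={}
  B6:  IN={}  OUT={b+c, d*e, e-d}
  B7:  IN={b+c, d*e, e-d}  OUT={b+c}
  B8:  IN={b+c}  OUT={d-e}
  B9:  IN={d-e}  OUT={d-e}

Merge at B6: IN[B6] = OUT[B5] = {}
Applying B6's transfer function to that IN value gives OUT[B6] (row B6 above).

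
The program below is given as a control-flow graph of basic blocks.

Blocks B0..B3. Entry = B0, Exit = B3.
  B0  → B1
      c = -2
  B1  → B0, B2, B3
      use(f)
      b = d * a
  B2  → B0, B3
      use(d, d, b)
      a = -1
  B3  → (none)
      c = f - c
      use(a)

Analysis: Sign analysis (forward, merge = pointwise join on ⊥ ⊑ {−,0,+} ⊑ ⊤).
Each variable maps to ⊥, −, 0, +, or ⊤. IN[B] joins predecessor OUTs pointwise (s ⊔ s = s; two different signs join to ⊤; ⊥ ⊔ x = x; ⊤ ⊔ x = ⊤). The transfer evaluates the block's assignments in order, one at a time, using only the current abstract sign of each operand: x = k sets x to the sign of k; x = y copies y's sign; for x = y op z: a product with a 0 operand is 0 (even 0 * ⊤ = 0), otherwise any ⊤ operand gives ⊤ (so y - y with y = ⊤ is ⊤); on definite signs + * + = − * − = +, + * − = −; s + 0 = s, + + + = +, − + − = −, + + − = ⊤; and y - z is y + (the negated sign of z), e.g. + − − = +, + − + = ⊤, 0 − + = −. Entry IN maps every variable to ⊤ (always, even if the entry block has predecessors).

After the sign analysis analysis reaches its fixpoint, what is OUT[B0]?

Fixpoint table:
  B0:   IN=(all ⊤)   OUT={c:-; rest ⊤}
  B1:   IN={c:-; rest ⊤}   OUT={c:-; rest ⊤}
  B2:   IN={c:-; rest ⊤}   OUT={a:-, c:-; rest ⊤}
  B3:   IN={c:-; rest ⊤}   OUT=(all ⊤)

Merge at B0 (entry node, so the boundary value (all ⊤) is joined with the incoming edge(s)): IN[B0] = (all ⊤) ⊔ OUT[B1] ⊔ OUT[B2] = {a: ⊤, b: ⊤, c: ⊤, d: ⊤, e: ⊤, f: ⊤}
Applying B0's transfer function to that IN value gives OUT[B0] (row B0 above).

Answer: {a: ⊤, b: ⊤, c: -, d: ⊤, e: ⊤, f: ⊤}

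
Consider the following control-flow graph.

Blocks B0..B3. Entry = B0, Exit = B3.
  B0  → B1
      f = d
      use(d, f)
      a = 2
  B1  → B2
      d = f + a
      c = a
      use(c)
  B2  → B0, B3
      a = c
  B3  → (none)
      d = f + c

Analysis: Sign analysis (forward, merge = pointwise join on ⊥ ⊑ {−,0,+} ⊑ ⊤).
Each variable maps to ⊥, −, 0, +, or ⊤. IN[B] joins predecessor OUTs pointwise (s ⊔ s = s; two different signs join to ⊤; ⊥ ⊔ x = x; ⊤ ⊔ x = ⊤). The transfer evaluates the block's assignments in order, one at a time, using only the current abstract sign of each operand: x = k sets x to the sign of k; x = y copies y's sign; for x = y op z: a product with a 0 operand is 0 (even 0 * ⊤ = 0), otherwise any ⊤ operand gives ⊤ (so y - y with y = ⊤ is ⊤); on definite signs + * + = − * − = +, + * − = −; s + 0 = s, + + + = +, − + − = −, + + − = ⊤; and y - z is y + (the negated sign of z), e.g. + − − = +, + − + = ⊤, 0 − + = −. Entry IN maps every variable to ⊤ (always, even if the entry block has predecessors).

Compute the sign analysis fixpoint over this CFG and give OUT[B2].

Answer: {a: +, b: ⊤, c: +, d: ⊤, e: ⊤, f: ⊤}

Trace:
Per-block solution:
  B0:   IN=(all ⊤)   OUT={a:+; rest ⊤}
  B1:   IN={a:+; rest ⊤}   OUT={a:+, c:+; rest ⊤}
  B2:   IN={a:+, c:+; rest ⊤}   OUT={a:+, c:+; rest ⊤}
  B3:   IN={a:+, c:+; rest ⊤}   OUT={a:+, c:+; rest ⊤}

Merge at B2: IN[B2] = OUT[B1] = {a: +, b: ⊤, c: +, d: ⊤, e: ⊤, f: ⊤}
Applying B2's transfer function to that IN value gives OUT[B2] (row B2 above).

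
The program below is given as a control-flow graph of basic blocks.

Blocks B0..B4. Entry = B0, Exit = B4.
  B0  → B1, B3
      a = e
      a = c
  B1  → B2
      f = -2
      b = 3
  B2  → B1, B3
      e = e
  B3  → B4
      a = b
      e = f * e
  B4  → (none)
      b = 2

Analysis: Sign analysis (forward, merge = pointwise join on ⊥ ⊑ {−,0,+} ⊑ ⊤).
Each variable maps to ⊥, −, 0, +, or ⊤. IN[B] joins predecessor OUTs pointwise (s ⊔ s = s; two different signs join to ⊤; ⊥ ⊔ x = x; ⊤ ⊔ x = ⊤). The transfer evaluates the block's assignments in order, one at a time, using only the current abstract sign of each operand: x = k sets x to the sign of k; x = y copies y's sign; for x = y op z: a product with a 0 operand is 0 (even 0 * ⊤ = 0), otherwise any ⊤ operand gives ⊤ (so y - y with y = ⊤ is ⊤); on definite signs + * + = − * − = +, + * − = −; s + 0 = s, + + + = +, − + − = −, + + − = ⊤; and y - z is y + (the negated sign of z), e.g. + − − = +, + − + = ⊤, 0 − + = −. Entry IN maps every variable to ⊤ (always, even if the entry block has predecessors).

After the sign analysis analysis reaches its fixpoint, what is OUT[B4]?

Answer: {a: ⊤, b: +, c: ⊤, d: ⊤, e: ⊤, f: ⊤}

Working:
Fixpoint table:
  B0:   IN=(all ⊤)   OUT=(all ⊤)
  B1:   IN=(all ⊤)   OUT={b:+, f:-; rest ⊤}
  B2:   IN={b:+, f:-; rest ⊤}   OUT={b:+, f:-; rest ⊤}
  B3:   IN=(all ⊤)   OUT=(all ⊤)
  B4:   IN=(all ⊤)   OUT={b:+; rest ⊤}

Merge at B4: IN[B4] = OUT[B3] = {a: ⊤, b: ⊤, c: ⊤, d: ⊤, e: ⊤, f: ⊤}
Applying B4's transfer function to that IN value gives OUT[B4] (row B4 above).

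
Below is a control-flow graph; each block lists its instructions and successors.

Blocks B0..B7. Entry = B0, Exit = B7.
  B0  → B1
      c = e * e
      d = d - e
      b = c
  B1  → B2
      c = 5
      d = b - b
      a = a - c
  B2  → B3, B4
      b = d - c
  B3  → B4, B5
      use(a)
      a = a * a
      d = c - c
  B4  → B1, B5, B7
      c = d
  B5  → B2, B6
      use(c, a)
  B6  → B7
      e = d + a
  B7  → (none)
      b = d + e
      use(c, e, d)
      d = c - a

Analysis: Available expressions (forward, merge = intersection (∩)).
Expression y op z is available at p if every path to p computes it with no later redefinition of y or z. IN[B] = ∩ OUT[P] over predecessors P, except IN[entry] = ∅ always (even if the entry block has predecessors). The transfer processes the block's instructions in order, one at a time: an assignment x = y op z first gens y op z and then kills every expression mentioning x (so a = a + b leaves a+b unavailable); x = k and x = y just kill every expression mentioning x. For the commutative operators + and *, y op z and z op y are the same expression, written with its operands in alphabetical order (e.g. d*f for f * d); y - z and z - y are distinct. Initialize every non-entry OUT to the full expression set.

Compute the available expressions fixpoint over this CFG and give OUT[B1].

Per-block solution:
  B0:  IN={}  OUT={e*e}
  B1:  IN={e*e}  OUT={b-b, e*e}
  B2:  IN={e*e}  OUT={d-c, e*e}
  B3:  IN={d-c, e*e}  OUT={c-c, e*e}
  B4:  IN={e*e}  OUT={e*e}
  B5:  IN={e*e}  OUT={e*e}
  B6:  IN={e*e}  OUT={a+d}
  B7:  IN={}  OUT={c-a}

Merge at B1: IN[B1] = OUT[B0] ∩ OUT[B4] = {e*e}
Applying B1's transfer function to that IN value gives OUT[B1] (row B1 above).

Answer: {b-b, e*e}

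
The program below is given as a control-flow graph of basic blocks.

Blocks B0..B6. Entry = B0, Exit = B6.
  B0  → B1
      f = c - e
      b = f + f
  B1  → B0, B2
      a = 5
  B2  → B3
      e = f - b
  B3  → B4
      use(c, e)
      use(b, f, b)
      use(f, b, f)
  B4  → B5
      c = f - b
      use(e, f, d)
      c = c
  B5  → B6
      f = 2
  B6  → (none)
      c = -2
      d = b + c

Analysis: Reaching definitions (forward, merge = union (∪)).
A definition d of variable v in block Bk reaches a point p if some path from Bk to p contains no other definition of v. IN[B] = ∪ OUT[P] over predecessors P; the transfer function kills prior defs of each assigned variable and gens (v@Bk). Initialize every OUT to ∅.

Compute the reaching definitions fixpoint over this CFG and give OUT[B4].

Answer: {a@B1, b@B0, c@B4, e@B2, f@B0}

Derivation:
Converged values:
  B0:  IN={a@B1, b@B0, f@B0}  OUT={a@B1, b@B0, f@B0}
  B1:  IN={a@B1, b@B0, f@B0}  OUT={a@B1, b@B0, f@B0}
  B2:  IN={a@B1, b@B0, f@B0}  OUT={a@B1, b@B0, e@B2, f@B0}
  B3:  IN={a@B1, b@B0, e@B2, f@B0}  OUT={a@B1, b@B0, e@B2, f@B0}
  B4:  IN={a@B1, b@B0, e@B2, f@B0}  OUT={a@B1, b@B0, c@B4, e@B2, f@B0}
  B5:  IN={a@B1, b@B0, c@B4, e@B2, f@B0}  OUT={a@B1, b@B0, c@B4, e@B2, f@B5}
  B6:  IN={a@B1, b@B0, c@B4, e@B2, f@B5}  OUT={a@B1, b@B0, c@B6, d@B6, e@B2, f@B5}

Merge at B4: IN[B4] = OUT[B3] = {a@B1, b@B0, e@B2, f@B0}
Applying B4's transfer function to that IN value gives OUT[B4] (row B4 above).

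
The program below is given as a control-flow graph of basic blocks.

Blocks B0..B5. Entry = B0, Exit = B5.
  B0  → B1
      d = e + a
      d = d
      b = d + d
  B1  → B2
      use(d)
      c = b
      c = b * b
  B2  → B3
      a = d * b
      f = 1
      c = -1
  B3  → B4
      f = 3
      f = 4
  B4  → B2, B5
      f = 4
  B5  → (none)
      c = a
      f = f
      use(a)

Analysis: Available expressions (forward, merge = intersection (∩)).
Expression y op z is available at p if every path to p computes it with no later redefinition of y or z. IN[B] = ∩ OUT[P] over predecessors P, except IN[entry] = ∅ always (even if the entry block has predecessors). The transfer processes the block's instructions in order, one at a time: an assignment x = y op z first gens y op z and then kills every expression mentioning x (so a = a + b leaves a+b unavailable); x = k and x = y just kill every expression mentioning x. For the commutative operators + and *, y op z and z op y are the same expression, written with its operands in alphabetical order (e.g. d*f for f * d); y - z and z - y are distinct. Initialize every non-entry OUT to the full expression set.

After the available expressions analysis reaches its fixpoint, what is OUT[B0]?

Per-block solution:
  B0:   IN={}   OUT={a+e, d+d}
  B1:   IN={a+e, d+d}   OUT={a+e, b*b, d+d}
  B2:   IN={b*b, d+d}   OUT={b*b, b*d, d+d}
  B3:   IN={b*b, b*d, d+d}   OUT={b*b, b*d, d+d}
  B4:   IN={b*b, b*d, d+d}   OUT={b*b, b*d, d+d}
  B5:   IN={b*b, b*d, d+d}   OUT={b*b, b*d, d+d}

B0 is the boundary node: IN[B0] = {}
Applying B0's transfer function to that IN value gives OUT[B0] (row B0 above).

Answer: {a+e, d+d}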